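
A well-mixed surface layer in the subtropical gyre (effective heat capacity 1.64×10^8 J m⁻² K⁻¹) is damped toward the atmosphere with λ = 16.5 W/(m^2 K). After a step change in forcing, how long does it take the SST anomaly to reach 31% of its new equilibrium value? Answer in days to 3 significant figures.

Areal heat capacity C = 1.64×10^8 J m⁻² K⁻¹ (given).
τ = C / λ = 1.64×10^8 / 16.5 = 9.94×10^6 s.
Fraction reached: 1 − e^(−t/τ) = 0.31 ⇒ t = −τ ln(1 − 0.31) = τ × 0.371.
t = 3.69×10^6 s = 42.7 days.

42.7 days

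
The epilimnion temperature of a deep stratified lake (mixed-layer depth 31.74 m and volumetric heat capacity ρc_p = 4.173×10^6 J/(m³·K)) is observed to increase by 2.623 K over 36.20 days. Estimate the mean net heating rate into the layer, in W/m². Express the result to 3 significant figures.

111

Areal heat capacity C = ρc_p × D = 4.173×10^6 × 31.74 = 1.32×10^8 J/(m²·K).
Required heat per unit area: Q = C ΔT = 1.32×10^8 × 2.623 = 3.47×10^8 J/m².
Flux F = Q / Δt = 3.47×10^8 / 3.13×10^6 s = 111 W/m².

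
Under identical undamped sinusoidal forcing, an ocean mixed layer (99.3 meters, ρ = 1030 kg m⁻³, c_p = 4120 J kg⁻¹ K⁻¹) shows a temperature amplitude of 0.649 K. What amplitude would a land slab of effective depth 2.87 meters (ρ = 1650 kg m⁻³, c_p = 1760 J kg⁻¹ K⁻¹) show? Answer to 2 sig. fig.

33 K

C_ocean = 4.21×10^8 J/(m²·K); C_land = 8.33×10^6 J/(m²·K).
A ∝ 1/C ⇒ A_land = A_ocean × C_ocean/C_land = 0.649 × 50.6 = 32.8 K.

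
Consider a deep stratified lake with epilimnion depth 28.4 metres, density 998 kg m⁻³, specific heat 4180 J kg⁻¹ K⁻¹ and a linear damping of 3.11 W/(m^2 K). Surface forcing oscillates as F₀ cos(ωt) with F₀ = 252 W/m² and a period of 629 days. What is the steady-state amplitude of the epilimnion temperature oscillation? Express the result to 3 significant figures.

Areal heat capacity C = ρ c_p D = 998 × 4180 × 28.4 = 1.18×10^8 J/(m^2 K).
Angular frequency ω = 2π / T = 2π / 5.43×10^7 s = 1.16×10^-7 s⁻¹.
√((Cω)² + λ²) = √((13.7)² + 3.11²) = 14.0 W/(m²·K).
Amplitude A = F₀ / √((Cω)²+λ²) = 252 / 14.0 = 17.9 K.

17.9 K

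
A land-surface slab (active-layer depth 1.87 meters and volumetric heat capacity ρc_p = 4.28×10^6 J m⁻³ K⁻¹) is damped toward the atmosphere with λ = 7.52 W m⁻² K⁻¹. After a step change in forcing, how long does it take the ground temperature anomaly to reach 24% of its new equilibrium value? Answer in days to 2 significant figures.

3.4 days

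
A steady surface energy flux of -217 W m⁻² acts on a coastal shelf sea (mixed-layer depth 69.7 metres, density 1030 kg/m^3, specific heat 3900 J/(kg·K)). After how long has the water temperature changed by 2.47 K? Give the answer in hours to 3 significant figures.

Areal heat capacity C = ρ c_p D = 1030 × 3900 × 69.7 = 2.80×10^8 J/(m²·K).
Time required: Δt = C ΔT / F = 2.80×10^8 × -2.47 / -217 = 3.19×10^6 s.
In hours: 3.19×10^6 s / (3600 s/hour) = 885 hours.

885 hours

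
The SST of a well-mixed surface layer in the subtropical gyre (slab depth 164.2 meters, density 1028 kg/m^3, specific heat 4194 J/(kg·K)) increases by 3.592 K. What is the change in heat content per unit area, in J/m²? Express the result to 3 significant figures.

2.54×10^9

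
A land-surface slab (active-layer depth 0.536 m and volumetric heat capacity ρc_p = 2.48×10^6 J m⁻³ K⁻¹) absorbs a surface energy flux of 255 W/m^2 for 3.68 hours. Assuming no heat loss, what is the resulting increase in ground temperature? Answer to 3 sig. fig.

2.54 K

Areal heat capacity C = ρc_p × D = 2.48×10^6 × 0.536 = 1.33×10^6 J/(m^2 K).
Net heat input Q = F Δt = 255 × (3.68 hours × 3600 s/hour) = 3.38×10^6 J/m².
ΔT = Q / C = 3.38×10^6 / 1.33×10^6 = 2.54 K.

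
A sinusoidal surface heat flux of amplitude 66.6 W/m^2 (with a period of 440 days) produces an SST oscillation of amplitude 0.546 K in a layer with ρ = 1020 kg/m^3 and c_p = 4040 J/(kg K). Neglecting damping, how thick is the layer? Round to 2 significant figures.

ω = 2π / 3.80×10^7 s = 1.65×10^-7 s⁻¹.
Required C = F₀ / (A ω) = 66.6 / (0.546 × 1.65×10^-7) = 7.38×10^8 J/(m²·K).
D = C / (ρ c_p) = 7.38×10^8 / (1020 × 4040) = 179 m.

180 m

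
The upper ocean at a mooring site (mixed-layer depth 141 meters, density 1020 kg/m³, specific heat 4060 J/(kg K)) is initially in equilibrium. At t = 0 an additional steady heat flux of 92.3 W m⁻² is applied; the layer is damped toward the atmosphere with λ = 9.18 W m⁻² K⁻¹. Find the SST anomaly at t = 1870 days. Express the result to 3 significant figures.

9.26 K

Areal heat capacity C = ρ c_p D = 1020 × 4060 × 141 = 5.84×10^8 J m⁻² K⁻¹.
τ = C / λ = 5.84×10^8 / 9.18 = 6.36×10^7 s.
Equilibrium anomaly ΔT_eq = F / λ = 92.3 / 9.18 = 10.1 K.
t = 1870 days = 1.62×10^8 s, so t/τ = 2.54.
ΔT(t) = ΔT_eq (1 − e^(−t/τ)) = 10.1 × (1 − e^−2.54) = 9.26 K.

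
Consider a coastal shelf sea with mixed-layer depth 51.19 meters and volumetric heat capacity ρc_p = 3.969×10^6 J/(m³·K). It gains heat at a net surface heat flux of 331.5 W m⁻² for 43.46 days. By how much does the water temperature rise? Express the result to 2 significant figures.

6.1 K

Areal heat capacity C = ρc_p × D = 3.969×10^6 × 51.19 = 2.03×10^8 J m⁻² K⁻¹.
Net heat input Q = F Δt = 331.5 × (43.46 days × 86400 s/day) = 1.24×10^9 J/m².
ΔT = Q / C = 1.24×10^9 / 2.03×10^8 = 6.13 K.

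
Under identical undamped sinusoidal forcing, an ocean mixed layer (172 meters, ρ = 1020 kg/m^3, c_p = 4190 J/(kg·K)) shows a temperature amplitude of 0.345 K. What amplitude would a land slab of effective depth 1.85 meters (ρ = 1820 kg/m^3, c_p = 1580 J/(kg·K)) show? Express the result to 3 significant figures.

C_ocean = 7.35×10^8 J/(m²·K); C_land = 5.32×10^6 J/(m²·K).
A ∝ 1/C ⇒ A_land = A_ocean × C_ocean/C_land = 0.345 × 138 = 47.7 K.

47.7 K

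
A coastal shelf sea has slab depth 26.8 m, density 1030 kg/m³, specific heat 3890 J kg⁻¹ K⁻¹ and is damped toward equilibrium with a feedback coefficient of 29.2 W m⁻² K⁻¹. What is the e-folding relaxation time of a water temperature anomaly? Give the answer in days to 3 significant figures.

Areal heat capacity C = ρ c_p D = 1030 × 3890 × 26.8 = 1.07×10^8 J m⁻² K⁻¹.
Relaxation time τ = C / λ = 1.07×10^8 / 29.2 = 3.68×10^6 s.
In days: 3.68×10^6 s / (86400 s/day) = 42.6 days.

42.6 days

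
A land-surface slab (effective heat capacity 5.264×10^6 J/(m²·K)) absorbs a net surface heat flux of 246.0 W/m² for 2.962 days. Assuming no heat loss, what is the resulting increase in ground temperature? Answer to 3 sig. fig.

Areal heat capacity C = 5.264×10^6 J/(m²·K) (given).
Net heat input Q = F Δt = 246.0 × (2.962 days × 86400 s/day) = 6.30×10^7 J/m².
ΔT = Q / C = 6.30×10^7 / 5.26×10^6 = 12.0 K.

12.0 K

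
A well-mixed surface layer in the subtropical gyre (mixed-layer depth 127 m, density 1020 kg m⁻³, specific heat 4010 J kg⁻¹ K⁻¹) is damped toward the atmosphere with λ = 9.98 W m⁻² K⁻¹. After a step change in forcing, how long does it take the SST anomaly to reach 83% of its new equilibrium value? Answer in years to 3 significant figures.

2.92 years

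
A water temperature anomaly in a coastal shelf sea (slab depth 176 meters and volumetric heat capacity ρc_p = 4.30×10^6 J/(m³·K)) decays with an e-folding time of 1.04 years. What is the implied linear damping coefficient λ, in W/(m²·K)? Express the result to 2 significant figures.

23

Areal heat capacity C = ρc_p × D = 4.30×10^6 × 176 = 7.57×10^8 J/(m²·K).
τ = 1.04 years = 3.28×10^7 s.
λ = C / τ = 7.57×10^8 / 3.28×10^7 = 23.1 W/(m²·K).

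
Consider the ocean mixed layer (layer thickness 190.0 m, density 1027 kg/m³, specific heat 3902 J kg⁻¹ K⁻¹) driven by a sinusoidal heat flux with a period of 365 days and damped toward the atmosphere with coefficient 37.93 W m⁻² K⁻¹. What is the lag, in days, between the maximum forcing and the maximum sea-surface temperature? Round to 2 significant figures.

Areal heat capacity C = ρ c_p D = 1027 × 3902 × 190.0 = 7.61×10^8 J m⁻² K⁻¹.
ω = 2π / 3.15×10^7 s = 1.99×10^-7 s⁻¹.
Phase lag φ = arctan(Cω/λ) = arctan(152/37.93) = 1.33 rad.
Time lag = φ / ω = 1.33 / 1.99×10^-7 = 6.65×10^6 s = 77.0 days.

77 days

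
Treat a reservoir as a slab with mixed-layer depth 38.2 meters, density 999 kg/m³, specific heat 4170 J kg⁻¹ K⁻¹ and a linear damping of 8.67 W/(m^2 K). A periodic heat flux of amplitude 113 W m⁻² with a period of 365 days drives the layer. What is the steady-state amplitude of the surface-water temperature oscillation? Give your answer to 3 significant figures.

3.44 K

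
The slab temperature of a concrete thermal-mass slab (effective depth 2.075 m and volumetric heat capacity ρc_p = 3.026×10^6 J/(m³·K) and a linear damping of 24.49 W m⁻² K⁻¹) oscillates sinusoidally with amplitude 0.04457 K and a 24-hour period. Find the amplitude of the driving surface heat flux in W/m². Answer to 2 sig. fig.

Areal heat capacity C = ρc_p × D = 3.026×10^6 × 2.075 = 6.28×10^6 J/(m^2 K).
ω = 2π / 86400 s = 7.27×10^-5 s⁻¹.
√((Cω)² + λ²) = √((457)² + 24.49²) = 457 W/(m²·K).
F₀ = A × √((Cω)²+λ²) = 0.04457 × 457 = 20.4 W/m².

20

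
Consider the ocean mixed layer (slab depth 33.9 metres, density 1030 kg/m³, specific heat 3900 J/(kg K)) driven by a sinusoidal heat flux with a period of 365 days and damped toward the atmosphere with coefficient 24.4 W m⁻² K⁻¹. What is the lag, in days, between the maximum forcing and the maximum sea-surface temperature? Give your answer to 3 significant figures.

48.7 days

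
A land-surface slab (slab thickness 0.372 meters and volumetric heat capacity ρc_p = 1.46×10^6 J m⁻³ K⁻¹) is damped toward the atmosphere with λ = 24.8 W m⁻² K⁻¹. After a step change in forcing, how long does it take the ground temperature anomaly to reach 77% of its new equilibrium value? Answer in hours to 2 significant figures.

8.9 hours

Areal heat capacity C = ρc_p × D = 1.46×10^6 × 0.372 = 5.43×10^5 J m⁻² K⁻¹.
τ = C / λ = 5.43×10^5 / 24.8 = 21900 s.
Fraction reached: 1 − e^(−t/τ) = 0.77 ⇒ t = −τ ln(1 − 0.77) = τ × 1.47.
t = 32200 s = 8.94 hours.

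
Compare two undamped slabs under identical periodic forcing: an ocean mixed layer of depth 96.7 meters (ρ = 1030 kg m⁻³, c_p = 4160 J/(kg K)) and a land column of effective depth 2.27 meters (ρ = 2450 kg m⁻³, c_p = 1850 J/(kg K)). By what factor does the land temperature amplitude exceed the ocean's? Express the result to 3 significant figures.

40.3

C_ocean = 1030 × 4160 × 96.7 = 4.14×10^8 J/(m²·K).
C_land = 2450 × 1850 × 2.27 = 1.03×10^7 J/(m²·K).
Undamped amplitude ∝ 1/C, so A_land/A_ocean = C_ocean/C_land = 40.3.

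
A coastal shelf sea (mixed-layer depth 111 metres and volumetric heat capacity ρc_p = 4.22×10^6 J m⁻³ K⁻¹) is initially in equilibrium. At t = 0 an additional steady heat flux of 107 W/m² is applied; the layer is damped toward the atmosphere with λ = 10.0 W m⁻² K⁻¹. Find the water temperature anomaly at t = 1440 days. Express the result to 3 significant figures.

9.95 K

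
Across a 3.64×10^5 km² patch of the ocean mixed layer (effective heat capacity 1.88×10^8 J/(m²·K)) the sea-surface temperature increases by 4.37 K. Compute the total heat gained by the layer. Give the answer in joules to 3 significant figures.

2.99×10^20 J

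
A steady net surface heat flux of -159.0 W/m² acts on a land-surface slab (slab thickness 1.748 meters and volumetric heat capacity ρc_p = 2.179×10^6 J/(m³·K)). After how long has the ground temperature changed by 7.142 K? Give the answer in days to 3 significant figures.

Areal heat capacity C = ρc_p × D = 2.179×10^6 × 1.748 = 3.81×10^6 J m⁻² K⁻¹.
Time required: Δt = C ΔT / F = 3.81×10^6 × -7.142 / -159.0 = 1.71×10^5 s.
In days: 1.71×10^5 s / (86400 s/day) = 1.98 days.

1.98 days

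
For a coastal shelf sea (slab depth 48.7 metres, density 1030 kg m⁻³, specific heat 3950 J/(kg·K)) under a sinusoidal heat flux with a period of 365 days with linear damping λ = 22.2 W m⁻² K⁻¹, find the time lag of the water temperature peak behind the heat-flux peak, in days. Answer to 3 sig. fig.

Areal heat capacity C = ρ c_p D = 1030 × 3950 × 48.7 = 1.98×10^8 J m⁻² K⁻¹.
ω = 2π / 3.15×10^7 s = 1.99×10^-7 s⁻¹.
Phase lag φ = arctan(Cω/λ) = arctan(39.5/22.2) = 1.06 rad.
Time lag = φ / ω = 1.06 / 1.99×10^-7 = 5.31×10^6 s = 61.5 days.

61.5 days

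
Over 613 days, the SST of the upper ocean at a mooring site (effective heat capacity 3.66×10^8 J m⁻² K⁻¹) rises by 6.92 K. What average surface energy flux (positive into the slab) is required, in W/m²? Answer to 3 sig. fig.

47.8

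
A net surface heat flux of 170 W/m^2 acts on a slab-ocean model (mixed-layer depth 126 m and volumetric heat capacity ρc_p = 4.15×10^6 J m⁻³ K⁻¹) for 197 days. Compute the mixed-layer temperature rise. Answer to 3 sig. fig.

5.53 K

Areal heat capacity C = ρc_p × D = 4.15×10^6 × 126 = 5.23×10^8 J/(m^2 K).
Net heat input Q = F Δt = 170 × (197 days × 86400 s/day) = 2.89×10^9 J/m².
ΔT = Q / C = 2.89×10^9 / 5.23×10^8 = 5.53 K.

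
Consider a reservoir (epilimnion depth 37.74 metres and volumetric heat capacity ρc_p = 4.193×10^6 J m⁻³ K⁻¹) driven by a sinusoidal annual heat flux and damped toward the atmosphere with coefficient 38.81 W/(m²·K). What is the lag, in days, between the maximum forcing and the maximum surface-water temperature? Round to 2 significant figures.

Areal heat capacity C = ρc_p × D = 4.193×10^6 × 37.74 = 1.58×10^8 J/(m^2 K).
ω = 2π / 3.15×10^7 s = 1.99×10^-7 s⁻¹.
Phase lag φ = arctan(Cω/λ) = arctan(31.5/38.81) = 0.682 rad.
Time lag = φ / ω = 0.682 / 1.99×10^-7 = 3.42×10^6 s = 39.6 days.

40 days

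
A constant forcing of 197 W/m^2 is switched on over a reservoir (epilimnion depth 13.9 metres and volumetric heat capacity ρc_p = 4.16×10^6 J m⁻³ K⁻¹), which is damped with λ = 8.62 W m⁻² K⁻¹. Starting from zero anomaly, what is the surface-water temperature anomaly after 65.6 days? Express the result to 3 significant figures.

Areal heat capacity C = ρc_p × D = 4.16×10^6 × 13.9 = 5.78×10^7 J/(m^2 K).
τ = C / λ = 5.78×10^7 / 8.62 = 6.71×10^6 s.
Equilibrium anomaly ΔT_eq = F / λ = 197 / 8.62 = 22.9 K.
t = 65.6 days = 5.67×10^6 s, so t/τ = 0.845.
ΔT(t) = ΔT_eq (1 − e^(−t/τ)) = 22.9 × (1 − e^−0.845) = 13.0 K.

13.0 K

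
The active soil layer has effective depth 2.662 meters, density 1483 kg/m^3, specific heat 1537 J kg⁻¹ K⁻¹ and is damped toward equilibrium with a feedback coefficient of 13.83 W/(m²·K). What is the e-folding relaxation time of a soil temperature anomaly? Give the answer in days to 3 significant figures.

Areal heat capacity C = ρ c_p D = 1483 × 1537 × 2.662 = 6.07×10^6 J/(m²·K).
Relaxation time τ = C / λ = 6.07×10^6 / 13.83 = 4.39×10^5 s.
In days: 4.39×10^5 s / (86400 s/day) = 5.08 days.

5.08 days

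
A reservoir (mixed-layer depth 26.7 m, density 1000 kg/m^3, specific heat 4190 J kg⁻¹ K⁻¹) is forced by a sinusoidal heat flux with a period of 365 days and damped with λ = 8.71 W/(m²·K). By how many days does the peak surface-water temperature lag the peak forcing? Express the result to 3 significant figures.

69.6 days

Areal heat capacity C = ρ c_p D = 1000 × 4190 × 26.7 = 1.12×10^8 J m⁻² K⁻¹.
ω = 2π / 3.15×10^7 s = 1.99×10^-7 s⁻¹.
Phase lag φ = arctan(Cω/λ) = arctan(22.3/8.71) = 1.20 rad.
Time lag = φ / ω = 1.20 / 1.99×10^-7 = 6.01×10^6 s = 69.6 days.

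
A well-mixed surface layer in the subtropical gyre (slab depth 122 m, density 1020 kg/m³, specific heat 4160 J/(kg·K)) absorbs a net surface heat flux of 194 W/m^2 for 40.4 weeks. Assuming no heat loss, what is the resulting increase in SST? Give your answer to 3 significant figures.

9.16 K

Areal heat capacity C = ρ c_p D = 1020 × 4160 × 122 = 5.18×10^8 J/(m^2 K).
Net heat input Q = F Δt = 194 × (40.4 weeks × 6.048×10^5 s/week) = 4.74×10^9 J/m².
ΔT = Q / C = 4.74×10^9 / 5.18×10^8 = 9.16 K.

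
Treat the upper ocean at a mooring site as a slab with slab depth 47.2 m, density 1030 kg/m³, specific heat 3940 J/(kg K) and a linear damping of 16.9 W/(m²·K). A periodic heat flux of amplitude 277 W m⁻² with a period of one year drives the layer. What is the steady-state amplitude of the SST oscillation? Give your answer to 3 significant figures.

6.64 K

Areal heat capacity C = ρ c_p D = 1030 × 3940 × 47.2 = 1.92×10^8 J m⁻² K⁻¹.
Angular frequency ω = 2π / T = 2π / 3.15×10^7 s = 1.99×10^-7 s⁻¹.
√((Cω)² + λ²) = √((38.2)² + 16.9²) = 41.7 W/(m²·K).
Amplitude A = F₀ / √((Cω)²+λ²) = 277 / 41.7 = 6.64 K.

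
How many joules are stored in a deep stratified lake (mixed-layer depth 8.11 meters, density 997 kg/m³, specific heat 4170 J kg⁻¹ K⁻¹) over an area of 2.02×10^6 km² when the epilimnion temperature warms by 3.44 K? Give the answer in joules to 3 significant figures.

Areal heat capacity C = ρ c_p D = 997 × 4170 × 8.11 = 3.37×10^7 J m⁻² K⁻¹.
Heat per unit area: q = C ΔT = 3.37×10^7 × 3.44 = 1.16×10^8 J/m².
Total heat: Q = q × A = 1.16×10^8 × (2.02×10^6 × 10⁶ m²) = 2.34×10^20 J.

2.34×10^20 J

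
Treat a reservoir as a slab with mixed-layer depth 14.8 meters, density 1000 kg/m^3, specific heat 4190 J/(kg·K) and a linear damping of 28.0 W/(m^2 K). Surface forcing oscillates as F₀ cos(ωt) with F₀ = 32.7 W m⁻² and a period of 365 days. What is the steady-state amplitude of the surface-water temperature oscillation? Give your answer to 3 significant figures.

1.07 K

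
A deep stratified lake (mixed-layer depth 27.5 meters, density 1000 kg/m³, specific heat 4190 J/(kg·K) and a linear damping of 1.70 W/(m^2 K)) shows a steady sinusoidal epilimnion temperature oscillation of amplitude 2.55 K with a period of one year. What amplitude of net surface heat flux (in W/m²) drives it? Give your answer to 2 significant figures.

Areal heat capacity C = ρ c_p D = 1000 × 4190 × 27.5 = 1.15×10^8 J/(m^2 K).
ω = 2π / 3.15×10^7 s = 1.99×10^-7 s⁻¹.
√((Cω)² + λ²) = √((23.0)² + 1.70²) = 23.0 W/(m²·K).
F₀ = A × √((Cω)²+λ²) = 2.55 × 23.0 = 58.7 W/m².

59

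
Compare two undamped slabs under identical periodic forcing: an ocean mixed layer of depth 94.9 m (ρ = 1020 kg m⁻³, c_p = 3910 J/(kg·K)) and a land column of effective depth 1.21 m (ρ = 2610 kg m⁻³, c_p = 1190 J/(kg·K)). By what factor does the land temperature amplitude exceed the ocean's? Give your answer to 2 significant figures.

C_ocean = 1020 × 3910 × 94.9 = 3.78×10^8 J/(m²·K).
C_land = 2610 × 1190 × 1.21 = 3.76×10^6 J/(m²·K).
Undamped amplitude ∝ 1/C, so A_land/A_ocean = C_ocean/C_land = 101.

100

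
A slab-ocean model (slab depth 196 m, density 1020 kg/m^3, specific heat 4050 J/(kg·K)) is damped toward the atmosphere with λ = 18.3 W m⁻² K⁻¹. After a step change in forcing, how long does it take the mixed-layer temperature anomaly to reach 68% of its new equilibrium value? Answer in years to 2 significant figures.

1.6 years

Areal heat capacity C = ρ c_p D = 1020 × 4050 × 196 = 8.10×10^8 J m⁻² K⁻¹.
τ = C / λ = 8.10×10^8 / 18.3 = 4.42×10^7 s.
Fraction reached: 1 − e^(−t/τ) = 0.68 ⇒ t = −τ ln(1 − 0.68) = τ × 1.14.
t = 5.04×10^7 s = 1.60 years.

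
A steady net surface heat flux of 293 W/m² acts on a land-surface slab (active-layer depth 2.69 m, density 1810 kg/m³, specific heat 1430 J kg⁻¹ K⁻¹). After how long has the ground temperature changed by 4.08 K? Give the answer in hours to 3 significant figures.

Areal heat capacity C = ρ c_p D = 1810 × 1430 × 2.69 = 6.96×10^6 J m⁻² K⁻¹.
Time required: Δt = C ΔT / F = 6.96×10^6 × 4.08 / 293 = 97000 s.
In hours: 97000 s / (3600 s/hour) = 26.9 hours.

26.9 hours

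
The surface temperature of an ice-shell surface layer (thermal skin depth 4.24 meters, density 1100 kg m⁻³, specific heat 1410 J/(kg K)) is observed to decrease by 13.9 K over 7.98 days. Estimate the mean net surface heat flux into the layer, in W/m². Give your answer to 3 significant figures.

-133

Areal heat capacity C = ρ c_p D = 1100 × 1410 × 4.24 = 6.58×10^6 J/(m²·K).
Required heat per unit area: Q = C ΔT = 6.58×10^6 × -13.9 = -9.14×10^7 J/m².
Flux F = Q / Δt = -9.14×10^7 / 6.89×10^5 s = -133 W/m².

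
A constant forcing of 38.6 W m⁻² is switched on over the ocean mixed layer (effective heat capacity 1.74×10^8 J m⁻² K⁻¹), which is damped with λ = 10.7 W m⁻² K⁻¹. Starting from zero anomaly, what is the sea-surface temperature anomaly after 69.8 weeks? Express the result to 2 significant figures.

3.3 K

Areal heat capacity C = 1.74×10^8 J m⁻² K⁻¹ (given).
τ = C / λ = 1.74×10^8 / 10.7 = 1.63×10^7 s.
Equilibrium anomaly ΔT_eq = F / λ = 38.6 / 10.7 = 3.61 K.
t = 69.8 weeks = 4.22×10^7 s, so t/τ = 2.60.
ΔT(t) = ΔT_eq (1 − e^(−t/τ)) = 3.61 × (1 − e^−2.60) = 3.34 K.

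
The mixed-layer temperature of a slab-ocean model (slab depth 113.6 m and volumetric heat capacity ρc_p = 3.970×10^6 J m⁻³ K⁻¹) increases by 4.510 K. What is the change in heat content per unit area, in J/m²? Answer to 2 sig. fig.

Areal heat capacity C = ρc_p × D = 3.970×10^6 × 113.6 = 4.51×10^8 J/(m^2 K).
ΔQ = C ΔT = 4.51×10^8 × 4.510 = 2.03×10^9 J/m².

2.0×10^9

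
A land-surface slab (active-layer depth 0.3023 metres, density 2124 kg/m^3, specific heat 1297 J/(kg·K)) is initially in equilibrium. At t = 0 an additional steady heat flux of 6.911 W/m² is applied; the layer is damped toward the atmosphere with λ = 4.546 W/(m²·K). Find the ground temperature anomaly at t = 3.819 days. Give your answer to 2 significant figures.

Areal heat capacity C = ρ c_p D = 2124 × 1297 × 0.3023 = 8.33×10^5 J/(m^2 K).
τ = C / λ = 8.33×10^5 / 4.546 = 1.83×10^5 s.
Equilibrium anomaly ΔT_eq = F / λ = 6.911 / 4.546 = 1.52 K.
t = 3.819 days = 3.30×10^5 s, so t/τ = 1.80.
ΔT(t) = ΔT_eq (1 − e^(−t/τ)) = 1.52 × (1 − e^−1.80) = 1.27 K.

1.3 K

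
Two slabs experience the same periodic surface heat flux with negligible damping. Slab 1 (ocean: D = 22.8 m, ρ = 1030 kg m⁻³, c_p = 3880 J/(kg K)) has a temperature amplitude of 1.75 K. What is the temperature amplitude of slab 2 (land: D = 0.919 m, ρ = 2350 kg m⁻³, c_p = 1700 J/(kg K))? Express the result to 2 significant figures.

43 K

C_ocean = 9.11×10^7 J/(m²·K); C_land = 3.67×10^6 J/(m²·K).
A ∝ 1/C ⇒ A_land = A_ocean × C_ocean/C_land = 1.75 × 24.8 = 43.4 K.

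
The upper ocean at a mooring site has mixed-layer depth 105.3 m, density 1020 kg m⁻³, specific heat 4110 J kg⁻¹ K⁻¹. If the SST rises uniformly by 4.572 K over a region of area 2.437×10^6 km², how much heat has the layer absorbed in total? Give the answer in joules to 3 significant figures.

4.92×10^21 J

Areal heat capacity C = ρ c_p D = 1020 × 4110 × 105.3 = 4.41×10^8 J m⁻² K⁻¹.
Heat per unit area: q = C ΔT = 4.41×10^8 × 4.572 = 2.02×10^9 J/m².
Total heat: Q = q × A = 2.02×10^9 × (2.437×10^6 × 10⁶ m²) = 4.92×10^21 J.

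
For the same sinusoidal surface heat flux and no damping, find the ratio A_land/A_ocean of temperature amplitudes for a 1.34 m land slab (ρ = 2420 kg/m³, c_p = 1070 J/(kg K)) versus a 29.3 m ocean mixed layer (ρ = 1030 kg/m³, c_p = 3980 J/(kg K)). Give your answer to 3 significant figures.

34.6

C_ocean = 1030 × 3980 × 29.3 = 1.20×10^8 J/(m²·K).
C_land = 2420 × 1070 × 1.34 = 3.47×10^6 J/(m²·K).
Undamped amplitude ∝ 1/C, so A_land/A_ocean = C_ocean/C_land = 34.6.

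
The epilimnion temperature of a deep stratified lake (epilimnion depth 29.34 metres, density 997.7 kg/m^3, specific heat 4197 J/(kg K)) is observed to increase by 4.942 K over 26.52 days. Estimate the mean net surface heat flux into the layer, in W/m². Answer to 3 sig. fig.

Areal heat capacity C = ρ c_p D = 997.7 × 4197 × 29.34 = 1.23×10^8 J/(m²·K).
Required heat per unit area: Q = C ΔT = 1.23×10^8 × 4.942 = 6.07×10^8 J/m².
Flux F = Q / Δt = 6.07×10^8 / 2.29×10^6 s = 265 W/m².

265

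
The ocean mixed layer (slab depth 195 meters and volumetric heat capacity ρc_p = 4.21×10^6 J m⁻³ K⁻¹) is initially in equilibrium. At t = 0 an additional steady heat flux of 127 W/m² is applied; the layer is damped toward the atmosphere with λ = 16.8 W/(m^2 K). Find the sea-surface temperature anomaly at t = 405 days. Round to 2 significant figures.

Areal heat capacity C = ρc_p × D = 4.21×10^6 × 195 = 8.21×10^8 J m⁻² K⁻¹.
τ = C / λ = 8.21×10^8 / 16.8 = 4.89×10^7 s.
Equilibrium anomaly ΔT_eq = F / λ = 127 / 16.8 = 7.56 K.
t = 405 days = 3.50×10^7 s, so t/τ = 0.716.
ΔT(t) = ΔT_eq (1 − e^(−t/τ)) = 7.56 × (1 − e^−0.716) = 3.87 K.

3.9 K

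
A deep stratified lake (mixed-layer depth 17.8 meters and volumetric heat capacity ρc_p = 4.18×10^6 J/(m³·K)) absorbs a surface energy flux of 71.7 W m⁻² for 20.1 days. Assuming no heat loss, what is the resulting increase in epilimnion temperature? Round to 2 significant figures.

1.7 K

Areal heat capacity C = ρc_p × D = 4.18×10^6 × 17.8 = 7.44×10^7 J/(m²·K).
Net heat input Q = F Δt = 71.7 × (20.1 days × 86400 s/day) = 1.25×10^8 J/m².
ΔT = Q / C = 1.25×10^8 / 7.44×10^7 = 1.67 K.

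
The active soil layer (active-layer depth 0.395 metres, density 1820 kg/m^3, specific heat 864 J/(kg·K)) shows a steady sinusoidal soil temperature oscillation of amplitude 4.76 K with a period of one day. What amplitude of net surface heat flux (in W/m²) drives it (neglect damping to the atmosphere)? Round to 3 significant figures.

Areal heat capacity C = ρ c_p D = 1820 × 864 × 0.395 = 6.21×10^5 J/(m^2 K).
ω = 2π / 86400 s = 7.27×10^-5 s⁻¹.
Cω = 6.21×10^5 × 7.27×10^-5 = 45.2 W/(m²·K).
F₀ = A × Cω = 4.76 × 45.2 = 215 W/m².

215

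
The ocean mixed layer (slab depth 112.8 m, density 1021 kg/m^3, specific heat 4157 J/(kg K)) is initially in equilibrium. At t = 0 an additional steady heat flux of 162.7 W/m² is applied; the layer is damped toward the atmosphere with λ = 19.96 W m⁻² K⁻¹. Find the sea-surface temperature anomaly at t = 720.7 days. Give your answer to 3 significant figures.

7.54 K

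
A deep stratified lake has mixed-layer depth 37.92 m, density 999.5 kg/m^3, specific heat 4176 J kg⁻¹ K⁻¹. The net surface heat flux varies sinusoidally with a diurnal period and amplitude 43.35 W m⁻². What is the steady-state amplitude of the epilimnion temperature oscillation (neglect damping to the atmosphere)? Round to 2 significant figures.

0.0038 K

Areal heat capacity C = ρ c_p D = 999.5 × 4176 × 37.92 = 1.58×10^8 J/(m²·K).
Angular frequency ω = 2π / T = 2π / 86400 s = 7.27×10^-5 s⁻¹.
Cω = 1.58×10^8 × 7.27×10^-5 = 11500 W/(m²·K).
Amplitude A = F₀ / (Cω) = 43.35 / 11500 = 0.00377 K.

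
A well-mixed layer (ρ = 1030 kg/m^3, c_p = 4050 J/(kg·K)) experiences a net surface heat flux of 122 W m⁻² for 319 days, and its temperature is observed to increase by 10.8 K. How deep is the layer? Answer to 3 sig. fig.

Heat input Q = F Δt = 122 × 2.76×10^7 s = 3.36×10^9 J/m².
Required areal heat capacity C = Q / ΔT = 3.11×10^8 J/(m²·K).
Depth D = C / (ρ c_p) = 3.11×10^8 / (1030 × 4050) = 74.6 m.

74.6 m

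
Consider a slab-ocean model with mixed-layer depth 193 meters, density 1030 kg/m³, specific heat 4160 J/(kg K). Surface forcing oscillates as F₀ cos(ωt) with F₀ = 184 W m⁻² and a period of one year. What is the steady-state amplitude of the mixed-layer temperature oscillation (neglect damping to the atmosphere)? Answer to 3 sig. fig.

1.12 K

Areal heat capacity C = ρ c_p D = 1030 × 4160 × 193 = 8.27×10^8 J m⁻² K⁻¹.
Angular frequency ω = 2π / T = 2π / 3.15×10^7 s = 1.99×10^-7 s⁻¹.
Cω = 8.27×10^8 × 1.99×10^-7 = 165 W/(m²·K).
Amplitude A = F₀ / (Cω) = 184 / 165 = 1.12 K.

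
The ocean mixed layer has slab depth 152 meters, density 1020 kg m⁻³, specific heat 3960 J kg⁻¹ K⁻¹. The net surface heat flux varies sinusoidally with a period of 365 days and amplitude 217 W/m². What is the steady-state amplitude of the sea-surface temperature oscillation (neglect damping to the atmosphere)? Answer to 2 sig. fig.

1.8 K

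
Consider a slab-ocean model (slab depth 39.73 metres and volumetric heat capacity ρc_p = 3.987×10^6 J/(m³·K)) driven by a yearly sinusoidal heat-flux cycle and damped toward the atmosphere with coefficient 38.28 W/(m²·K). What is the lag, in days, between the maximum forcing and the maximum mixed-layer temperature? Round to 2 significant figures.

Areal heat capacity C = ρc_p × D = 3.987×10^6 × 39.73 = 1.58×10^8 J/(m^2 K).
ω = 2π / 3.15×10^7 s = 1.99×10^-7 s⁻¹.
Phase lag φ = arctan(Cω/λ) = arctan(31.6/38.28) = 0.689 rad.
Time lag = φ / ω = 0.689 / 1.99×10^-7 = 3.46×10^6 s = 40.1 days.

40 days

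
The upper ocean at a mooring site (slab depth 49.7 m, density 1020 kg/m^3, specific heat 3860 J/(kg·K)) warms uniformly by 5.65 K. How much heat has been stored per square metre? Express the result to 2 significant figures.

1.1×10^9

Areal heat capacity C = ρ c_p D = 1020 × 3860 × 49.7 = 1.96×10^8 J m⁻² K⁻¹.
ΔQ = C ΔT = 1.96×10^8 × 5.65 = 1.11×10^9 J/m².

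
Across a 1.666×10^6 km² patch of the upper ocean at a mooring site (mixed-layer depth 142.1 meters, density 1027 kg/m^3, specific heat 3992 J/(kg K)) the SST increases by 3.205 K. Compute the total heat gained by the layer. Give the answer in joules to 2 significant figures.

3.1×10^21 J

Areal heat capacity C = ρ c_p D = 1027 × 3992 × 142.1 = 5.83×10^8 J m⁻² K⁻¹.
Heat per unit area: q = C ΔT = 5.83×10^8 × 3.205 = 1.87×10^9 J/m².
Total heat: Q = q × A = 1.87×10^9 × (1.666×10^6 × 10⁶ m²) = 3.11×10^21 J.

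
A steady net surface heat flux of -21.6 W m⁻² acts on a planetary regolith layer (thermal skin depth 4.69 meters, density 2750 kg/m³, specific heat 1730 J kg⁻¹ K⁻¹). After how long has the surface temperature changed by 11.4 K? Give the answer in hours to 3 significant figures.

3270 hours

Areal heat capacity C = ρ c_p D = 2750 × 1730 × 4.69 = 2.23×10^7 J/(m^2 K).
Time required: Δt = C ΔT / F = 2.23×10^7 × -11.4 / -21.6 = 1.18×10^7 s.
In hours: 1.18×10^7 s / (3600 s/hour) = 3270 hours.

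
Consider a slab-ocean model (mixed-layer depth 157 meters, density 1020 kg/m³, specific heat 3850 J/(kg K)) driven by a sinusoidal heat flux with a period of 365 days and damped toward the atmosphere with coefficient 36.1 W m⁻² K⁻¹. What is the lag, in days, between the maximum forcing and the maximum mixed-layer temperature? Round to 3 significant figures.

74.6 days

Areal heat capacity C = ρ c_p D = 1020 × 3850 × 157 = 6.17×10^8 J m⁻² K⁻¹.
ω = 2π / 3.15×10^7 s = 1.99×10^-7 s⁻¹.
Phase lag φ = arctan(Cω/λ) = arctan(123/36.1) = 1.28 rad.
Time lag = φ / ω = 1.28 / 1.99×10^-7 = 6.45×10^6 s = 74.6 days.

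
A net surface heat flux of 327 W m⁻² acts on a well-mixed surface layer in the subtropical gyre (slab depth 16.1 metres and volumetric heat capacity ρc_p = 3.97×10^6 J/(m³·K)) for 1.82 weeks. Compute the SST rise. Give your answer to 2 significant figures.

Areal heat capacity C = ρc_p × D = 3.97×10^6 × 16.1 = 6.39×10^7 J/(m²·K).
Net heat input Q = F Δt = 327 × (1.82 weeks × 6.048×10^5 s/week) = 3.60×10^8 J/m².
ΔT = Q / C = 3.60×10^8 / 6.39×10^7 = 5.63 K.

5.6 K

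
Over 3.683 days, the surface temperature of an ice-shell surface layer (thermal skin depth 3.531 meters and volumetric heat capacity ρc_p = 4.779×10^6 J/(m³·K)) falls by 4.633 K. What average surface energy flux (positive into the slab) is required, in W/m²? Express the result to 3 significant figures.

Areal heat capacity C = ρc_p × D = 4.779×10^6 × 3.531 = 1.69×10^7 J/(m^2 K).
Required heat per unit area: Q = C ΔT = 1.69×10^7 × -4.633 = -7.82×10^7 J/m².
Flux F = Q / Δt = -7.82×10^7 / 3.18×10^5 s = -246 W/m².

-246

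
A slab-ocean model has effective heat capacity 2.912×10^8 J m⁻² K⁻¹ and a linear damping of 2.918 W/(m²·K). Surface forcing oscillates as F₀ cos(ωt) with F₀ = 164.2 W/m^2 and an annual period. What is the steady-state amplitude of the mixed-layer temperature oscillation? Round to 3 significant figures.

Areal heat capacity C = 2.912×10^8 J m⁻² K⁻¹ (given).
Angular frequency ω = 2π / T = 2π / 3.15×10^7 s = 1.99×10^-7 s⁻¹.
√((Cω)² + λ²) = √((58.0)² + 2.918²) = 58.1 W/(m²·K).
Amplitude A = F₀ / √((Cω)²+λ²) = 164.2 / 58.1 = 2.83 K.

2.83 K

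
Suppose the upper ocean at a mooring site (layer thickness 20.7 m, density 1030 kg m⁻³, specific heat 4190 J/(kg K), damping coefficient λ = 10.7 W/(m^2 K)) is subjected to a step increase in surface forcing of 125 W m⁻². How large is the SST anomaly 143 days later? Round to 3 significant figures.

Areal heat capacity C = ρ c_p D = 1030 × 4190 × 20.7 = 8.93×10^7 J/(m²·K).
τ = C / λ = 8.93×10^7 / 10.7 = 8.35×10^6 s.
Equilibrium anomaly ΔT_eq = F / λ = 125 / 10.7 = 11.7 K.
t = 143 days = 1.24×10^7 s, so t/τ = 1.48.
ΔT(t) = ΔT_eq (1 − e^(−t/τ)) = 11.7 × (1 − e^−1.48) = 9.02 K.

9.02 K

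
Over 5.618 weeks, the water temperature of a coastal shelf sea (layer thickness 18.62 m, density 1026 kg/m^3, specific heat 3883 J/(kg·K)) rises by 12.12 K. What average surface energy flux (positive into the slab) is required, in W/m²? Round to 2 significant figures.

260

Areal heat capacity C = ρ c_p D = 1026 × 3883 × 18.62 = 7.42×10^7 J/(m²·K).
Required heat per unit area: Q = C ΔT = 7.42×10^7 × 12.12 = 8.99×10^8 J/m².
Flux F = Q / Δt = 8.99×10^8 / 3.40×10^6 s = 265 W/m².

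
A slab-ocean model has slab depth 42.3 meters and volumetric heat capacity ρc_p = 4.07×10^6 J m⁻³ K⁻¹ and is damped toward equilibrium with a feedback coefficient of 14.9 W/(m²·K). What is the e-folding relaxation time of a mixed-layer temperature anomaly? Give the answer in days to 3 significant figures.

134 days

Areal heat capacity C = ρc_p × D = 4.07×10^6 × 42.3 = 1.72×10^8 J/(m^2 K).
Relaxation time τ = C / λ = 1.72×10^8 / 14.9 = 1.16×10^7 s.
In days: 1.16×10^7 s / (86400 s/day) = 134 days.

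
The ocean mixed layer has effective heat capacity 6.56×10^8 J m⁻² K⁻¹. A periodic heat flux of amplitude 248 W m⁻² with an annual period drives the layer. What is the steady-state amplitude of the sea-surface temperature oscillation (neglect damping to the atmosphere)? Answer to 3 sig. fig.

Areal heat capacity C = 6.56×10^8 J m⁻² K⁻¹ (given).
Angular frequency ω = 2π / T = 2π / 3.15×10^7 s = 1.99×10^-7 s⁻¹.
Cω = 6.56×10^8 × 1.99×10^-7 = 131 W/(m²·K).
Amplitude A = F₀ / (Cω) = 248 / 131 = 1.90 K.

1.90 K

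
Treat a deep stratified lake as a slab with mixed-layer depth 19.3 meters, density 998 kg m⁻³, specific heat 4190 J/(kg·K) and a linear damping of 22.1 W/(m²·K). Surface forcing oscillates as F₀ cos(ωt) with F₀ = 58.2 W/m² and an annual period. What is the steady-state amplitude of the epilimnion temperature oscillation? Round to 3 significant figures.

Areal heat capacity C = ρ c_p D = 998 × 4190 × 19.3 = 8.07×10^7 J/(m²·K).
Angular frequency ω = 2π / T = 2π / 3.15×10^7 s = 1.99×10^-7 s⁻¹.
√((Cω)² + λ²) = √((16.1)² + 22.1²) = 27.3 W/(m²·K).
Amplitude A = F₀ / √((Cω)²+λ²) = 58.2 / 27.3 = 2.13 K.

2.13 K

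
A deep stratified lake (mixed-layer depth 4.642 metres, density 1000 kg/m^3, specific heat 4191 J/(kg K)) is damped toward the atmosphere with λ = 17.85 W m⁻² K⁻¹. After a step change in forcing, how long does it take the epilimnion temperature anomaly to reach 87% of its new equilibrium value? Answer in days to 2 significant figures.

Areal heat capacity C = ρ c_p D = 1000 × 4191 × 4.642 = 1.95×10^7 J/(m^2 K).
τ = C / λ = 1.95×10^7 / 17.85 = 1.09×10^6 s.
Fraction reached: 1 − e^(−t/τ) = 0.87 ⇒ t = −τ ln(1 − 0.87) = τ × 2.04.
t = 2.22×10^6 s = 25.7 days.

26 days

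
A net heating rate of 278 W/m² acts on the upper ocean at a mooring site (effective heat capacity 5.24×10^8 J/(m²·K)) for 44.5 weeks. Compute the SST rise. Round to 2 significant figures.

14 K

Areal heat capacity C = 5.24×10^8 J/(m²·K) (given).
Net heat input Q = F Δt = 278 × (44.5 weeks × 6.048×10^5 s/week) = 7.48×10^9 J/m².
ΔT = Q / C = 7.48×10^9 / 5.24×10^8 = 14.3 K.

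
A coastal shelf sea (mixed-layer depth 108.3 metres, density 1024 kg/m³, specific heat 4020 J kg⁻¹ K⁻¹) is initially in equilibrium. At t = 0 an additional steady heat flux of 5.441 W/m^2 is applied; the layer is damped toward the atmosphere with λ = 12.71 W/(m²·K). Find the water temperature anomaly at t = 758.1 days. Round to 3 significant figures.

0.362 K

Areal heat capacity C = ρ c_p D = 1024 × 4020 × 108.3 = 4.46×10^8 J/(m²·K).
τ = C / λ = 4.46×10^8 / 12.71 = 3.51×10^7 s.
Equilibrium anomaly ΔT_eq = F / λ = 5.441 / 12.71 = 0.428 K.
t = 758.1 days = 6.55×10^7 s, so t/τ = 1.87.
ΔT(t) = ΔT_eq (1 − e^(−t/τ)) = 0.428 × (1 − e^−1.87) = 0.362 K.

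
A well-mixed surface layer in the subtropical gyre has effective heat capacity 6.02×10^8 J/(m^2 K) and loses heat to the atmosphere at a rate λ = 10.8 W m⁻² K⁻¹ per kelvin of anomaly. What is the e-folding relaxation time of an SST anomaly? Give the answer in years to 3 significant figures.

1.77 years

Areal heat capacity C = 6.02×10^8 J/(m^2 K) (given).
Relaxation time τ = C / λ = 6.02×10^8 / 10.8 = 5.57×10^7 s.
In years: 5.57×10^7 s / (3.156×10^7 s/year) = 1.77 years.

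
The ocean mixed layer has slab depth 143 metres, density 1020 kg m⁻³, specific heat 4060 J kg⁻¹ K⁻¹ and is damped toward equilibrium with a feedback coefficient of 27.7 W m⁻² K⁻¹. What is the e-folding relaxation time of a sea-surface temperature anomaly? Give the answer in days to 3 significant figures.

247 days

Areal heat capacity C = ρ c_p D = 1020 × 4060 × 143 = 5.92×10^8 J m⁻² K⁻¹.
Relaxation time τ = C / λ = 5.92×10^8 / 27.7 = 2.14×10^7 s.
In days: 2.14×10^7 s / (86400 s/day) = 247 days.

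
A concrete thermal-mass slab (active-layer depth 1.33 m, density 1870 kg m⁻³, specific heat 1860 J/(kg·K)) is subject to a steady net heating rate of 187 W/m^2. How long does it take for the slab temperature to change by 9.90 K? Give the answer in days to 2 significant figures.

2.8 days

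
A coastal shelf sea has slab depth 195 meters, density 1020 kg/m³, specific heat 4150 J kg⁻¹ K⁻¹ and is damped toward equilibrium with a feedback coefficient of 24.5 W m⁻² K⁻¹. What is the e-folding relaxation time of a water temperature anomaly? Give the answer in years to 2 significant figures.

1.1 years

Areal heat capacity C = ρ c_p D = 1020 × 4150 × 195 = 8.25×10^8 J m⁻² K⁻¹.
Relaxation time τ = C / λ = 8.25×10^8 / 24.5 = 3.37×10^7 s.
In years: 3.37×10^7 s / (3.156×10^7 s/year) = 1.07 years.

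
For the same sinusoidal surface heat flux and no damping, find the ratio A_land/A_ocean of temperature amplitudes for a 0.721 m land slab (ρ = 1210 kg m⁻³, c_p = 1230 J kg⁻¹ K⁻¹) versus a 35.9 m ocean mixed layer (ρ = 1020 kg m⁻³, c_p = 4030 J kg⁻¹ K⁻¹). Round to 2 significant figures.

140

C_ocean = 1020 × 4030 × 35.9 = 1.48×10^8 J/(m²·K).
C_land = 1210 × 1230 × 0.721 = 1.07×10^6 J/(m²·K).
Undamped amplitude ∝ 1/C, so A_land/A_ocean = C_ocean/C_land = 138.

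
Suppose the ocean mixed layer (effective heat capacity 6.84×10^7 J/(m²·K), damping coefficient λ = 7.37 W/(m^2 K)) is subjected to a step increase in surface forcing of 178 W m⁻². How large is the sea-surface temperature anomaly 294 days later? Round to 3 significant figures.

22.6 K

Areal heat capacity C = 6.84×10^7 J/(m²·K) (given).
τ = C / λ = 6.84×10^7 / 7.37 = 9.28×10^6 s.
Equilibrium anomaly ΔT_eq = F / λ = 178 / 7.37 = 24.2 K.
t = 294 days = 2.54×10^7 s, so t/τ = 2.74.
ΔT(t) = ΔT_eq (1 − e^(−t/τ)) = 24.2 × (1 − e^−2.74) = 22.6 K.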